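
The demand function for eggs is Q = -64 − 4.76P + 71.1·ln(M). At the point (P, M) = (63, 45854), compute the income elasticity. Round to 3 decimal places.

At P = 63, M = 45854: Q = 399.252.
Holding P constant, ∂Q/∂M = 71.1/M = 0.00155057.
η_M = (∂Q/∂M)·(M/Q) = 0.00155057 × (45854/399.252) = 0.178.

0.178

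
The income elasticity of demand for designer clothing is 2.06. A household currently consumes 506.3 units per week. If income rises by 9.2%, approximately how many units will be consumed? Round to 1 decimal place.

%ΔQ ≈ η × %ΔI = 2.06 × 9.2% = 18.952%.
New Q ≈ 506.3 × (1 + 0.18952) = 602.3.

602.3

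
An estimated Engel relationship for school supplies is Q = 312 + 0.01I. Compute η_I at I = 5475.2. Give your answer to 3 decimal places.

At I = 5475.2: Q = 366.752.
dQ/dI = 0.01.
η = (dQ/dI)·(I/Q) = 0.01 × (5475.2/366.752) = 0.149.

0.149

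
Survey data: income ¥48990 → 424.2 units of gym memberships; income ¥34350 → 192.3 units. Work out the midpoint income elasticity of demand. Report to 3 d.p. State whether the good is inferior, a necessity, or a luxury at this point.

2.141 (luxury)

ΔQ = 192.3 − 424.2 = -231.9; midpoint Q̄ = (424.2 + 192.3)/2 = 308.25.
ΔI = 34350 − 48990 = -14640; midpoint Ī = (48990 + 34350)/2 = 41670.
η = (ΔQ/Q̄) ÷ (ΔI/Ī) = (-231.9/308.25) ÷ (-14640/41670) = 2.141.
η > 1 ⇒ luxury.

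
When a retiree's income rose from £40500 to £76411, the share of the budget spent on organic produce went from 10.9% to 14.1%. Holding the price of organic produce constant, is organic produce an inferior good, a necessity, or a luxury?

The budget share rises as income rises, so η > 1.

luxury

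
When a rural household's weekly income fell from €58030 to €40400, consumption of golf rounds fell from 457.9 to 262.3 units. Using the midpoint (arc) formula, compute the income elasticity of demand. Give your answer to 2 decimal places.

1.52

ΔQ = 262.3 − 457.9 = -195.6; midpoint Q̄ = (457.9 + 262.3)/2 = 360.1.
ΔI = 40400 − 58030 = -17630; midpoint Ī = (58030 + 40400)/2 = 49215.
η = (ΔQ/Q̄) ÷ (ΔI/Ī) = (-195.6/360.1) ÷ (-17630/49215) = 1.52.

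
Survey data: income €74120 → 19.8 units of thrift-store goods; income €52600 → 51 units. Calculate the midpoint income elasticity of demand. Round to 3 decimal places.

-2.595

ΔQ = 51 − 19.8 = 31.2; midpoint Q̄ = (19.8 + 51)/2 = 35.4.
ΔI = 52600 − 74120 = -21520; midpoint Ī = (74120 + 52600)/2 = 63360.
η = (ΔQ/Q̄) ÷ (ΔI/Ī) = (31.2/35.4) ÷ (-21520/63360) = -2.595.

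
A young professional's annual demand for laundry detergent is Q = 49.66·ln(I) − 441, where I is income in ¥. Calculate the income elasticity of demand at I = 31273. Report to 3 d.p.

0.680

At I = 31273: Q = 73.006.
dQ/dI = 49.66/I = 0.00158795 at this income.
η = (dQ/dI)·(I/Q) = 0.00158795 × (31273/73.006) = 0.680.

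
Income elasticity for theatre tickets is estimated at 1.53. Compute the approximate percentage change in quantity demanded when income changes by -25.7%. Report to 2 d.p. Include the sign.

%ΔQ ≈ η × %ΔI = 1.53 × (-25.7%) = -39.32%.

-39.32%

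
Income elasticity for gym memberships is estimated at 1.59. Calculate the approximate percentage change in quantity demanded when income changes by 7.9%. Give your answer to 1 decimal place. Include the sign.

%ΔQ ≈ η × %ΔI = 1.59 × 7.9% = 12.6%.

12.6%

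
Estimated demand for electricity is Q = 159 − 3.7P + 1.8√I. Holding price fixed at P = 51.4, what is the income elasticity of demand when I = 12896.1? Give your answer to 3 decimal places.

0.590

At P = 51.4, I = 12896.1: Q = 173.230.
Holding P constant, ∂Q/∂I = 1.8/(2√I) = 0.00792526.
η_I = (∂Q/∂I)·(I/Q) = 0.00792526 × (12896.1/173.230) = 0.590.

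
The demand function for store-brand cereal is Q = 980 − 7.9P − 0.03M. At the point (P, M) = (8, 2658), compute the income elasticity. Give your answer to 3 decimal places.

-0.095

At P = 8, M = 2658: Q = 837.060.
Holding P constant, ∂Q/∂M = −0.03.
η_M = (∂Q/∂M)·(M/Q) = -0.03 × (2658/837.060) = -0.095.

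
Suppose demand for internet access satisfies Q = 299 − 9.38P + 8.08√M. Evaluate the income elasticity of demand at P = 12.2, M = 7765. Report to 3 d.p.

0.397

At P = 12.2, M = 7765: Q = 896.567.
Holding P constant, ∂Q/∂M = 8.08/(2√M) = 0.045847.
η_M = (∂Q/∂M)·(M/Q) = 0.045847 × (7765/896.567) = 0.397.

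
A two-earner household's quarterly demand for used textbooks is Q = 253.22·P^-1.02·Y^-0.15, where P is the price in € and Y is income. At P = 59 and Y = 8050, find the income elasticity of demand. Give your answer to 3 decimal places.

For a multiplicative demand Q = A·P^α·Y^β, the income elasticity is β everywhere.
Here β = -0.15, so η = -0.150.

-0.150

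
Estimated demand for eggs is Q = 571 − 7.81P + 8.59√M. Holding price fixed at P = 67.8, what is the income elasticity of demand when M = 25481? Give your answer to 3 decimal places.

At P = 67.8, M = 25481: Q = 1412.684.
Holding P constant, ∂Q/∂M = 8.59/(2√M) = 0.0269064.
η_M = (∂Q/∂M)·(M/Q) = 0.0269064 × (25481/1412.684) = 0.485.

0.485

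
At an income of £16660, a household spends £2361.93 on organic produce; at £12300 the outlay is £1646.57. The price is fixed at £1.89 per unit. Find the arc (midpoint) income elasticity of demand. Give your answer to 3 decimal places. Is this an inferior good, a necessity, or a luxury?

With a constant price, Q₁ = 2361.93/1.89 = 1249.698 and Q₂ = 1646.57/1.89 = 871.201 (equivalently, work directly with expenditure since P cancels).
Midpoint %ΔQ = (1646.57 − 2361.93)/2004.25 = -0.35692; midpoint %ΔI = (12300 − 16660)/14480 = -0.30110.
η = -0.35692 / -0.30110 = 1.185.
η > 1 ⇒ luxury.

1.185 (luxury)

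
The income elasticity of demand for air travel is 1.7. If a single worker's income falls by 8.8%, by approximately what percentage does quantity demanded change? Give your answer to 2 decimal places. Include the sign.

%ΔQ ≈ η × %ΔI = 1.7 × (-8.8%) = -14.96%.

-14.96%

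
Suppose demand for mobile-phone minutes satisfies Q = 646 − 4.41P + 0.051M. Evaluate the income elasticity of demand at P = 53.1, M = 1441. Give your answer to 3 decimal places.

At P = 53.1, M = 1441: Q = 485.320.
Holding P constant, ∂Q/∂M = 0.051.
η_M = (∂Q/∂M)·(M/Q) = 0.051 × (1441/485.320) = 0.151.

0.151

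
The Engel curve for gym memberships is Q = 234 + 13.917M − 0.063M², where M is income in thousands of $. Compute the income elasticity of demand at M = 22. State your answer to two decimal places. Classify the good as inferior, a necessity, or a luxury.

0.48 (necessity)

At M = 22: Q = 509.6820.
dQ/dM = 13.917 − 0.126M = 11.14500.
η = (dQ/dM)·(M/Q) = 11.14500 × (22/509.6820) = 0.48.
0 < η < 1 ⇒ necessity.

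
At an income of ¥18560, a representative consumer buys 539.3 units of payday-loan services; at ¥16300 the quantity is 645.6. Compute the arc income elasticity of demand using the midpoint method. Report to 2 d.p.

-1.38

ΔQ = 645.6 − 539.3 = 106.3; midpoint Q̄ = (539.3 + 645.6)/2 = 592.45.
ΔI = 16300 − 18560 = -2260; midpoint Ī = (18560 + 16300)/2 = 17430.
η = (ΔQ/Q̄) ÷ (ΔI/Ī) = (106.3/592.45) ÷ (-2260/17430) = -1.38.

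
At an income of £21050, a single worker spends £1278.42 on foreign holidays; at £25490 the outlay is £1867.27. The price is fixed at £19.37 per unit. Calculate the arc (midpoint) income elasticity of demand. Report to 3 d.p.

With a constant price, Q₁ = 1278.42/19.37 = 66.000 and Q₂ = 1867.27/19.37 = 96.400 (equivalently, work directly with expenditure since P cancels).
Midpoint %ΔQ = (1867.27 − 1278.42)/1572.85 = 0.37439; midpoint %ΔI = (25490 − 21050)/23270 = 0.19080.
η = 0.37439 / 0.19080 = 1.962.

1.962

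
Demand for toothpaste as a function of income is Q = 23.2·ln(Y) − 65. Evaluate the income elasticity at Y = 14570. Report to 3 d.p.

0.147

At Y = 14570: Q = 157.412.
dQ/dY = 23.2/Y = 0.00159231 at this income.
η = (dQ/dY)·(Y/Q) = 0.00159231 × (14570/157.412) = 0.147.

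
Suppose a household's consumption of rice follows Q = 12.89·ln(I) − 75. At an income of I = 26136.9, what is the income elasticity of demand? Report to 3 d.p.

At I = 26136.9: Q = 56.106.
dQ/dI = 12.89/I = 0.000493172 at this income.
η = (dQ/dI)·(I/Q) = 0.000493172 × (26136.9/56.106) = 0.230.

0.230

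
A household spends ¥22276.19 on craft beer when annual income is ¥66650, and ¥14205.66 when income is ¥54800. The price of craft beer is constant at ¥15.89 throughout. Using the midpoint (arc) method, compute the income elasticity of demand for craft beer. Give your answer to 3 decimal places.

2.267

With a constant price, Q₁ = 22276.19/15.89 = 1401.900 and Q₂ = 14205.66/15.89 = 894.000 (equivalently, work directly with expenditure since P cancels).
Midpoint %ΔQ = (14205.66 − 22276.19)/18240.93 = -0.44244; midpoint %ΔI = (54800 − 66650)/60725 = -0.19514.
η = -0.44244 / -0.19514 = 2.267.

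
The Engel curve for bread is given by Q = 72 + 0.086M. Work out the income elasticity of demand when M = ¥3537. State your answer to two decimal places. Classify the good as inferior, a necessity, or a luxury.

0.81 (necessity)

At M = 3537: Q = 376.182.
dQ/dM = 0.086.
η = (dQ/dM)·(M/Q) = 0.086 × (3537/376.182) = 0.81.
Since 0 < η < 1, the good is a necessity.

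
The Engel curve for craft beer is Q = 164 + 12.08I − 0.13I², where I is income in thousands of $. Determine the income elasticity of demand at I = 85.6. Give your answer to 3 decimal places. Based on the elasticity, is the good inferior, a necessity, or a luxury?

At I = 85.6: Q = 245.4912.
dQ/dI = 12.08 − 0.26I = -10.17600.
η = (dQ/dI)·(I/Q) = -10.17600 × (85.6/245.4912) = -3.548.
η < 0 ⇒ inferior good.

-3.548 (inferior good)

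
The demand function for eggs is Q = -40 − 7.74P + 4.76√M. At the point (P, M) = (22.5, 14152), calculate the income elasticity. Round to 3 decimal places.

At P = 22.5, M = 14152: Q = 352.110.
Holding P constant, ∂Q/∂M = 4.76/(2√M) = 0.0200064.
η_M = (∂Q/∂M)·(M/Q) = 0.0200064 × (14152/352.110) = 0.804.

0.804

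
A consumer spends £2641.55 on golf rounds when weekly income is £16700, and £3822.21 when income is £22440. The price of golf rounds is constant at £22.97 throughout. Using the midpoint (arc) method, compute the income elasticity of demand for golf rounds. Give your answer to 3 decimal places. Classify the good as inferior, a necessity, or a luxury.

1.246 (luxury)

With a constant price, Q₁ = 2641.55/22.97 = 115.000 and Q₂ = 3822.21/22.97 = 166.400 (equivalently, work directly with expenditure since P cancels).
Midpoint %ΔQ = (3822.21 − 2641.55)/3231.88 = 0.36532; midpoint %ΔI = (22440 − 16700)/19570 = 0.29331.
η = 0.36532 / 0.29331 = 1.246.
η > 1 ⇒ luxury.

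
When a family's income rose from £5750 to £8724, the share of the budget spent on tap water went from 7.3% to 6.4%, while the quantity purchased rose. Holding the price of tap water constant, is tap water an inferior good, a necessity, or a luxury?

Quantity rises but the budget share falls as income rises, so 0 < η < 1.

necessity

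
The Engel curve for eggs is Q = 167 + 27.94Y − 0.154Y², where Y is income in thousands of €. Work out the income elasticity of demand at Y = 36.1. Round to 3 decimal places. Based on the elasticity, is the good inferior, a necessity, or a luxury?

0.623 (necessity)

At Y = 36.1: Q = 974.9397.
dQ/dY = 27.94 − 0.308Y = 16.82120.
η = (dQ/dY)·(Y/Q) = 16.82120 × (36.1/974.9397) = 0.623.
0 < η < 1 ⇒ necessity.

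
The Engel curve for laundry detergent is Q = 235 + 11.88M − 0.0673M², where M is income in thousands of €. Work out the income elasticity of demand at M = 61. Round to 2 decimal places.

At M = 61: Q = 709.2567.
dQ/dM = 11.88 − 0.1346M = 3.66940.
η = (dQ/dM)·(M/Q) = 3.66940 × (61/709.2567) = 0.32.

0.32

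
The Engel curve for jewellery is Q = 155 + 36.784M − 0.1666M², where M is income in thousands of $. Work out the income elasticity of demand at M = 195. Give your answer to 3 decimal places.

-5.536

At M = 195: Q = 992.9150.
dQ/dM = 36.784 − 0.3332M = -28.19000.
η = (dQ/dM)·(M/Q) = -28.19000 × (195/992.9150) = -5.536.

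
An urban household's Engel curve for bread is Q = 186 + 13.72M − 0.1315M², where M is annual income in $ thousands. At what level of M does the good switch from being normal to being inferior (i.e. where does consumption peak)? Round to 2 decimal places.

dQ/dM = 13.72 − 0.263M.
The good is inferior where dQ/dM < 0. Setting dQ/dM = 0 gives M = 13.72 / 0.263 = 52.17.

52.17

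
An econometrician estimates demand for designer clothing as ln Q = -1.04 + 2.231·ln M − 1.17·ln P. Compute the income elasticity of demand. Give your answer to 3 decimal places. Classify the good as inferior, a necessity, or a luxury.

In a log-linear demand, the coefficient on ln M is the income elasticity.
So η = 2.231.
η > 1 ⇒ luxury.

2.231 (luxury)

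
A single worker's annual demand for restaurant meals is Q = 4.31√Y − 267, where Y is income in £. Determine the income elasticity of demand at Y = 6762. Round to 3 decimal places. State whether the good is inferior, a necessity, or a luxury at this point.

At Y = 6762: Q = 87.417.
dQ/dY = 4.31/(2√Y) = 0.0262065 at this income.
η = (dQ/dY)·(Y/Q) = 0.0262065 × (6762/87.417) = 2.027.
Since η > 1, the good is a luxury.

2.027 (luxury)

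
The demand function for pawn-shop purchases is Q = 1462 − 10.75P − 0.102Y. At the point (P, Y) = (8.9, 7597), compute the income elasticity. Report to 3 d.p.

At P = 8.9, Y = 7597: Q = 591.431.
Holding P constant, ∂Q/∂Y = −0.102.
η_Y = (∂Q/∂Y)·(Y/Q) = -0.102 × (7597/591.431) = -1.310.

-1.310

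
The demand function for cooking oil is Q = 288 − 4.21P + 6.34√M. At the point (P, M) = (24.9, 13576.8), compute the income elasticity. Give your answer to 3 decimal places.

0.401

At P = 24.9, M = 13576.8: Q = 921.905.
Holding P constant, ∂Q/∂M = 6.34/(2√M) = 0.0272057.
η_M = (∂Q/∂M)·(M/Q) = 0.0272057 × (13576.8/921.905) = 0.401.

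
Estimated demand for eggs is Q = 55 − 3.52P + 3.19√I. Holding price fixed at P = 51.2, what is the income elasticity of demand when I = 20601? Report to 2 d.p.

0.69

At P = 51.2, I = 20601: Q = 332.638.
Holding P constant, ∂Q/∂I = 3.19/(2√I) = 0.0111126.
η_I = (∂Q/∂I)·(I/Q) = 0.0111126 × (20601/332.638) = 0.69.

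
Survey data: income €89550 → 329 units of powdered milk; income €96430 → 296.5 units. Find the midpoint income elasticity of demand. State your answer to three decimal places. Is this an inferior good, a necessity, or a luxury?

ΔQ = 296.5 − 329 = -32.5; midpoint Q̄ = (329 + 296.5)/2 = 312.75.
ΔI = 96430 − 89550 = 6880; midpoint Ī = (89550 + 96430)/2 = 92990.
η = (ΔQ/Q̄) ÷ (ΔI/Ī) = (-32.5/312.75) ÷ (6880/92990) = -1.405.
η < 0 ⇒ inferior good.

-1.405 (inferior good)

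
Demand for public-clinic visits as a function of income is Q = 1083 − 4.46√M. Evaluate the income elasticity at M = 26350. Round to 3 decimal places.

-1.008

At M = 26350: Q = 359.022.
dQ/dM = -4.46/(2√M) = -0.0137377 at this income.
η = (dQ/dM)·(M/Q) = -0.0137377 × (26350/359.022) = -1.008.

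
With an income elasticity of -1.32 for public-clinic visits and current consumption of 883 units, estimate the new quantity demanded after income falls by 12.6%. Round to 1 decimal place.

%ΔQ ≈ η × %ΔI = -1.32 × (-12.6%) = 16.632%.
New Q ≈ 883 × (1 + 0.16632) = 1029.9.

1029.9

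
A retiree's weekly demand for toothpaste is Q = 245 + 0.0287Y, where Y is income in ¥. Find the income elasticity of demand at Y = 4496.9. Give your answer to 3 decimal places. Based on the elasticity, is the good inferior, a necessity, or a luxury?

At Y = 4496.9: Q = 374.061.
dQ/dY = 0.0287.
η = (dQ/dY)·(Y/Q) = 0.0287 × (4496.9/374.061) = 0.345.
Since 0 < η < 1, the good is a necessity.

0.345 (necessity)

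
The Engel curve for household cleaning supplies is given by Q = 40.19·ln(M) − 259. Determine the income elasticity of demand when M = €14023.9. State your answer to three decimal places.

0.322

At M = 14023.9: Q = 124.755.
dQ/dM = 40.19/M = 0.00286582 at this income.
η = (dQ/dM)·(M/Q) = 0.00286582 × (14023.9/124.755) = 0.322.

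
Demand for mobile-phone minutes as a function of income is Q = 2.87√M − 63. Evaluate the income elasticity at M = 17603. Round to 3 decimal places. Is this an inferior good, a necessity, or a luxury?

At M = 17603: Q = 317.781.
dQ/dM = 2.87/(2√M) = 0.0108158 at this income.
η = (dQ/dM)·(M/Q) = 0.0108158 × (17603/317.781) = 0.599.
Since 0 < η < 1, the good is a necessity.

0.599 (necessity)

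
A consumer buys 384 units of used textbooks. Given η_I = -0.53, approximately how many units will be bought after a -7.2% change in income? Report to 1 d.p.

398.7

%ΔQ ≈ η × %ΔI = -0.53 × (-7.2%) = 3.816%.
New Q ≈ 384 × (1 + 0.03816) = 398.7.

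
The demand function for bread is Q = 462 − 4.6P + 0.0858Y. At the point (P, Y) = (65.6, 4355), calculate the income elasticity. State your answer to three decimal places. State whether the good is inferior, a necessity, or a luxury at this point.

0.700 (necessity)

At P = 65.6, Y = 4355: Q = 533.899.
Holding P constant, ∂Q/∂Y = 0.0858.
η_Y = (∂Q/∂Y)·(Y/Q) = 0.0858 × (4355/533.899) = 0.700.
Since 0 < η < 1, this is a necessity.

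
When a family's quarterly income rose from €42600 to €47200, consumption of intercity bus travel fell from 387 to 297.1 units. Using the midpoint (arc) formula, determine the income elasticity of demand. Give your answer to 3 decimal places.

-2.565

ΔQ = 297.1 − 387 = -89.9; midpoint Q̄ = (387 + 297.1)/2 = 342.05.
ΔI = 47200 − 42600 = 4600; midpoint Ī = (42600 + 47200)/2 = 44900.
η = (ΔQ/Q̄) ÷ (ΔI/Ī) = (-89.9/342.05) ÷ (4600/44900) = -2.565.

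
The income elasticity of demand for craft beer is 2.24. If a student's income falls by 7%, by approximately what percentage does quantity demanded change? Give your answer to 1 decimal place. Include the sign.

%ΔQ ≈ η × %ΔI = 2.24 × (-7%) = -15.7%.

-15.7%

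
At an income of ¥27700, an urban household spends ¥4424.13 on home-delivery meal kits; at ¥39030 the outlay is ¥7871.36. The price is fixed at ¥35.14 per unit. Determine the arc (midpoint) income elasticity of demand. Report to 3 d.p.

With a constant price, Q₁ = 4424.13/35.14 = 125.900 and Q₂ = 7871.36/35.14 = 224.000 (equivalently, work directly with expenditure since P cancels).
Midpoint %ΔQ = (7871.36 − 4424.13)/6147.75 = 0.56073; midpoint %ΔI = (39030 − 27700)/33365 = 0.33958.
η = 0.56073 / 0.33958 = 1.651.

1.651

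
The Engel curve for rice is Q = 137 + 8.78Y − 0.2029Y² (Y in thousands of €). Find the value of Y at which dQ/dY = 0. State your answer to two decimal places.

21.64

dQ/dY = 8.78 − 0.4058Y.
The good is inferior where dQ/dY < 0. Setting dQ/dY = 0 gives Y = 8.78 / 0.4058 = 21.64.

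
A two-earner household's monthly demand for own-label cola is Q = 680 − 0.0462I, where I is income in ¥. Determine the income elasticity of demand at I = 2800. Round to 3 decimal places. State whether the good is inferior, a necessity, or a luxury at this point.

-0.235 (inferior good)

At I = 2800: Q = 550.640.
dQ/dI = −0.0462.
η = (dQ/dI)·(I/Q) = -0.0462 × (2800/550.640) = -0.235.
Since η < 0, the good is an inferior good.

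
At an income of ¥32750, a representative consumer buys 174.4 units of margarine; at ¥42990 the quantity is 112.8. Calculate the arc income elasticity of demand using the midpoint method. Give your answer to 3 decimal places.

ΔQ = 112.8 − 174.4 = -61.6; midpoint Q̄ = (174.4 + 112.8)/2 = 143.6.
ΔI = 42990 − 32750 = 10240; midpoint Ī = (32750 + 42990)/2 = 37870.
η = (ΔQ/Q̄) ÷ (ΔI/Ī) = (-61.6/143.6) ÷ (10240/37870) = -1.586.

-1.586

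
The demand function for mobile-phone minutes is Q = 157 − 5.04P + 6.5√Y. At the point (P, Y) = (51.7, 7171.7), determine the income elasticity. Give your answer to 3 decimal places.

At P = 51.7, Y = 7171.7: Q = 446.890.
Holding P constant, ∂Q/∂Y = 6.5/(2√Y) = 0.0383771.
η_Y = (∂Q/∂Y)·(Y/Q) = 0.0383771 × (7171.7/446.890) = 0.616.

0.616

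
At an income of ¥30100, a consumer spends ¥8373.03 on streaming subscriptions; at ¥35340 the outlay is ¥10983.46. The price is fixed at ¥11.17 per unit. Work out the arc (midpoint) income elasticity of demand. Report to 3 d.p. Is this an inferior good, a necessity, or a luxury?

1.684 (luxury)

With a constant price, Q₁ = 8373.03/11.17 = 749.600 and Q₂ = 10983.46/11.17 = 983.300 (equivalently, work directly with expenditure since P cancels).
Midpoint %ΔQ = (10983.46 − 8373.03)/9678.24 = 0.26972; midpoint %ΔI = (35340 − 30100)/32720 = 0.16015.
η = 0.26972 / 0.16015 = 1.684.
η > 1 ⇒ luxury.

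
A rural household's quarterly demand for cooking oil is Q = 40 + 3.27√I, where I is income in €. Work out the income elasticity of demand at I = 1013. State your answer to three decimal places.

At I = 1013: Q = 144.076.
dQ/dI = 3.27/(2√I) = 0.0513704 at this income.
η = (dQ/dI)·(I/Q) = 0.0513704 × (1013/144.076) = 0.361.

0.361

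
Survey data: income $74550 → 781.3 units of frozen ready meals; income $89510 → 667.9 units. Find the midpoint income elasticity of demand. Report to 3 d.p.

ΔQ = 667.9 − 781.3 = -113.4; midpoint Q̄ = (781.3 + 667.9)/2 = 724.6.
ΔI = 89510 − 74550 = 14960; midpoint Ī = (74550 + 89510)/2 = 82030.
η = (ΔQ/Q̄) ÷ (ΔI/Ī) = (-113.4/724.6) ÷ (14960/82030) = -0.858.

-0.858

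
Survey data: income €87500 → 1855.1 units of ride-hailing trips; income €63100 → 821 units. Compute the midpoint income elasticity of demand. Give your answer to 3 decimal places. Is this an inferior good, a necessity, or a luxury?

ΔQ = 821 − 1855.1 = -1034.1; midpoint Q̄ = (1855.1 + 821)/2 = 1338.05.
ΔI = 63100 − 87500 = -24400; midpoint Ī = (87500 + 63100)/2 = 75300.
η = (ΔQ/Q̄) ÷ (ΔI/Ī) = (-1034.1/1338.05) ÷ (-24400/75300) = 2.385.
η > 1 ⇒ luxury.

2.385 (luxury)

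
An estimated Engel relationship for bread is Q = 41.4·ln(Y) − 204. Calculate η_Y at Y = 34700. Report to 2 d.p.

0.18

At Y = 34700: Q = 228.816.
dQ/dY = 41.4/Y = 0.00119308 at this income.
η = (dQ/dY)·(Y/Q) = 0.00119308 × (34700/228.816) = 0.18.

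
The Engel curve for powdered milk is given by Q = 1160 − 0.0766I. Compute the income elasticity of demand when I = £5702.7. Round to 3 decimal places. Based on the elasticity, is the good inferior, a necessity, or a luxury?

At I = 5702.7: Q = 723.173.
dQ/dI = −0.0766.
η = (dQ/dI)·(I/Q) = -0.0766 × (5702.7/723.173) = -0.604.
Since η < 0, the good is an inferior good.

-0.604 (inferior good)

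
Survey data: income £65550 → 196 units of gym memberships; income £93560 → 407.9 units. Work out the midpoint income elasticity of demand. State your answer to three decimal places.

1.993

ΔQ = 407.9 − 196 = 211.9; midpoint Q̄ = (196 + 407.9)/2 = 301.95.
ΔI = 93560 − 65550 = 28010; midpoint Ī = (65550 + 93560)/2 = 79555.
η = (ΔQ/Q̄) ÷ (ΔI/Ī) = (211.9/301.95) ÷ (28010/79555) = 1.993.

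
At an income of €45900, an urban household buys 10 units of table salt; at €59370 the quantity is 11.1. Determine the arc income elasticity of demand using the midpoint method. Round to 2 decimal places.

ΔQ = 11.1 − 10 = 1.1; midpoint Q̄ = (10 + 11.1)/2 = 10.55.
ΔI = 59370 − 45900 = 13470; midpoint Ī = (45900 + 59370)/2 = 52635.
η = (ΔQ/Q̄) ÷ (ΔI/Ī) = (1.1/10.55) ÷ (13470/52635) = 0.41.

0.41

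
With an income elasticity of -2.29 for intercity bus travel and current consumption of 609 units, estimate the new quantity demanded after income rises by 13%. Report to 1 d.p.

%ΔQ ≈ η × %ΔI = -2.29 × 13% = -29.77%.
New Q ≈ 609 × (1 − 0.2977) = 427.7.

427.7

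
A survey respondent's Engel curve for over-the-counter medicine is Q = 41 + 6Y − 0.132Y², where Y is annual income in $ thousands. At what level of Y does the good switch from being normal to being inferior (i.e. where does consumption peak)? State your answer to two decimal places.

22.73

dQ/dY = 6 − 0.264Y.
The good is inferior where dQ/dY < 0. Setting dQ/dY = 0 gives Y = 6 / 0.264 = 22.73.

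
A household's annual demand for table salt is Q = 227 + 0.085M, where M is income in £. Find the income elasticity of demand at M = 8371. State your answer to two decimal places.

0.76

At M = 8371: Q = 938.535.
dQ/dM = 0.085.
η = (dQ/dM)·(M/Q) = 0.085 × (8371/938.535) = 0.76.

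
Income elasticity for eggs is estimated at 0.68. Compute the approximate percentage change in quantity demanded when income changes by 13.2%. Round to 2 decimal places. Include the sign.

%ΔQ ≈ η × %ΔI = 0.68 × 13.2% = 8.98%.

8.98%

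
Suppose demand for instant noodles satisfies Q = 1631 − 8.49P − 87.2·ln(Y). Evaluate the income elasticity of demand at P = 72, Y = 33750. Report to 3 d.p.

-0.789

At P = 72, Y = 33750: Q = 110.509.
Holding P constant, ∂Q/∂Y = -87.2/Y = -0.0025837.
η_Y = (∂Q/∂Y)·(Y/Q) = -0.0025837 × (33750/110.509) = -0.789.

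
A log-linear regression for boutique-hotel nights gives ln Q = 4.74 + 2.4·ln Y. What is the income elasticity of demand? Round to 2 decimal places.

2.40

In a log-linear demand, the coefficient on ln Y is the income elasticity.
So η = 2.40.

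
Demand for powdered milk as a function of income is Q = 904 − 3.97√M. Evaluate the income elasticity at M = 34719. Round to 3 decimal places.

-2.252

At M = 34719: Q = 164.269.
dQ/dM = -3.97/(2√M) = -0.0106531 at this income.
η = (dQ/dM)·(M/Q) = -0.0106531 × (34719/164.269) = -2.252.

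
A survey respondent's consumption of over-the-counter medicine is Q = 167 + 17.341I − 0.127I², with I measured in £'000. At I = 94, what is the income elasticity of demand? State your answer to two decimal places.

-0.91

At I = 94: Q = 674.8820.
dQ/dI = 17.341 − 0.254I = -6.53500.
η = (dQ/dI)·(I/Q) = -6.53500 × (94/674.8820) = -0.91.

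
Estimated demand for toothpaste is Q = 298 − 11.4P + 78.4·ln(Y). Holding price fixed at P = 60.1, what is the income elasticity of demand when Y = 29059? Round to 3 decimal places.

At P = 60.1, Y = 29059: Q = 418.583.
Holding P constant, ∂Q/∂Y = 78.4/Y = 0.00269796.
η_Y = (∂Q/∂Y)·(Y/Q) = 0.00269796 × (29059/418.583) = 0.187.

0.187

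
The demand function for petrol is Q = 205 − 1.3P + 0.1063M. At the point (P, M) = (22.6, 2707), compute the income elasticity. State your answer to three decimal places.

At P = 22.6, M = 2707: Q = 463.374.
Holding P constant, ∂Q/∂M = 0.1063.
η_M = (∂Q/∂M)·(M/Q) = 0.1063 × (2707/463.374) = 0.621.

0.621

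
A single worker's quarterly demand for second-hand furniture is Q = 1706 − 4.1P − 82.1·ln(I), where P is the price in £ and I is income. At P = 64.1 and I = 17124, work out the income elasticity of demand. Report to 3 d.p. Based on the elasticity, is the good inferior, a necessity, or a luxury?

At P = 64.1, I = 17124: Q = 642.860.
Holding P constant, ∂Q/∂I = -82.1/I = -0.00479444.
η_I = (∂Q/∂I)·(I/Q) = -0.00479444 × (17124/642.860) = -0.128.
Since η < 0, this is an inferior good.

-0.128 (inferior good)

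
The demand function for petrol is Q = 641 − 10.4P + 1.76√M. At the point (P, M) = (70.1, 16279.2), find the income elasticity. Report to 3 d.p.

At P = 70.1, M = 16279.2: Q = 136.518.
Holding P constant, ∂Q/∂M = 1.76/(2√M) = 0.00689709.
η_M = (∂Q/∂M)·(M/Q) = 0.00689709 × (16279.2/136.518) = 0.822.

0.822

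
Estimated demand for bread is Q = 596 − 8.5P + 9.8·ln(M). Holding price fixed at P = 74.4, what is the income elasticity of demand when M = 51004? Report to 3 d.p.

0.140

At P = 74.4, M = 51004: Q = 69.829.
Holding P constant, ∂Q/∂M = 9.8/M = 0.000192142.
η_M = (∂Q/∂M)·(M/Q) = 0.000192142 × (51004/69.829) = 0.140.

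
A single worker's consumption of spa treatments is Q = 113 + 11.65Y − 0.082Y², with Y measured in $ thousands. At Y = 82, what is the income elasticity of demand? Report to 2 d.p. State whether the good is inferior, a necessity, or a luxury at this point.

-0.29 (inferior good)

At Y = 82: Q = 516.9320.
dQ/dY = 11.65 − 0.164Y = -1.79800.
η = (dQ/dY)·(Y/Q) = -1.79800 × (82/516.9320) = -0.29.
η < 0 ⇒ inferior good.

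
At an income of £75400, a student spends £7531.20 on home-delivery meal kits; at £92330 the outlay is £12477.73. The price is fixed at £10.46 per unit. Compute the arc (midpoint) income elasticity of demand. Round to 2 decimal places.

With a constant price, Q₁ = 7531.20/10.46 = 720.000 and Q₂ = 12477.73/10.46 = 1192.900 (equivalently, work directly with expenditure since P cancels).
Midpoint %ΔQ = (12477.73 − 7531.20)/10004.47 = 0.49443; midpoint %ΔI = (92330 − 75400)/83865 = 0.20187.
η = 0.49443 / 0.20187 = 2.45.

2.45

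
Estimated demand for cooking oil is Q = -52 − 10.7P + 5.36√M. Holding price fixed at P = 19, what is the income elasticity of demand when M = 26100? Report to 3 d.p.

At P = 19, M = 26100: Q = 610.635.
Holding P constant, ∂Q/∂M = 5.36/(2√M) = 0.0165888.
η_M = (∂Q/∂M)·(M/Q) = 0.0165888 × (26100/610.635) = 0.709.

0.709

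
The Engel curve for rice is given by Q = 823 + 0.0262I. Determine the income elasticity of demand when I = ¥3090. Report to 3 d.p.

0.090

At I = 3090: Q = 903.958.
dQ/dI = 0.0262.
η = (dQ/dI)·(I/Q) = 0.0262 × (3090/903.958) = 0.090.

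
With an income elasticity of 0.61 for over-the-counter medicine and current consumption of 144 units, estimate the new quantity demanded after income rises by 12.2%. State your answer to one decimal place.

%ΔQ ≈ η × %ΔI = 0.61 × 12.2% = 7.442%.
New Q ≈ 144 × (1 + 0.07442) = 154.7.

154.7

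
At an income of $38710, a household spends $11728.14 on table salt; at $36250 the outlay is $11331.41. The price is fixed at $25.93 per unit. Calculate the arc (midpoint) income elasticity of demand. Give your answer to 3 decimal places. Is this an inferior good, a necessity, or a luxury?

With a constant price, Q₁ = 11728.14/25.93 = 452.300 and Q₂ = 11331.41/25.93 = 437.000 (equivalently, work directly with expenditure since P cancels).
Midpoint %ΔQ = (11331.41 − 11728.14)/11529.78 = -0.03441; midpoint %ΔI = (36250 − 38710)/37480 = -0.06564.
η = -0.03441 / -0.06564 = 0.524.
0 < η < 1 ⇒ necessity.

0.524 (necessity)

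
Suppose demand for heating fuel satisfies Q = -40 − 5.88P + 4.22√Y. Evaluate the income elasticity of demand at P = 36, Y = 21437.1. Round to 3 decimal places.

0.844

At P = 36, Y = 21437.1: Q = 366.188.
Holding P constant, ∂Q/∂Y = 4.22/(2√Y) = 0.0144112.
η_Y = (∂Q/∂Y)·(Y/Q) = 0.0144112 × (21437.1/366.188) = 0.844.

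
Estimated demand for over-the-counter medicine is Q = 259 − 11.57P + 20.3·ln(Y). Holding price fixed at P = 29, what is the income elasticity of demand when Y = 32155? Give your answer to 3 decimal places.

0.151

At P = 29, Y = 32155: Q = 134.150.
Holding P constant, ∂Q/∂Y = 20.3/Y = 0.000631317.
η_Y = (∂Q/∂Y)·(Y/Q) = 0.000631317 × (32155/134.150) = 0.151.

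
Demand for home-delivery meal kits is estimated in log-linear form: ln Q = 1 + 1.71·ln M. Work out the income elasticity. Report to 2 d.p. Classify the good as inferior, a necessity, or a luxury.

In a log-linear demand, the coefficient on ln M is the income elasticity.
So η = 1.71.
η > 1 ⇒ luxury.

1.71 (luxury)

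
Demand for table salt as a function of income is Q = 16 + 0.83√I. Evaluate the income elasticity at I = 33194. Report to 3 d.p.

0.452

At I = 33194: Q = 167.220.
dQ/dI = 0.83/(2√I) = 0.00227781 at this income.
η = (dQ/dI)·(I/Q) = 0.00227781 × (33194/167.220) = 0.452.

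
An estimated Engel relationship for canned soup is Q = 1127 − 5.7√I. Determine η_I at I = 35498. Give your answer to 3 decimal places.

-10.118

At I = 35498: Q = 53.068.
dQ/dI = -5.7/(2√I) = -0.0151267 at this income.
η = (dQ/dI)·(I/Q) = -0.0151267 × (35498/53.068) = -10.118.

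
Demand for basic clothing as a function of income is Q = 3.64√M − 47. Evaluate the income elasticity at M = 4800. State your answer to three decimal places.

0.615

At M = 4800: Q = 205.187.
dQ/dM = 3.64/(2√M) = 0.0262694 at this income.
η = (dQ/dM)·(M/Q) = 0.0262694 × (4800/205.187) = 0.615.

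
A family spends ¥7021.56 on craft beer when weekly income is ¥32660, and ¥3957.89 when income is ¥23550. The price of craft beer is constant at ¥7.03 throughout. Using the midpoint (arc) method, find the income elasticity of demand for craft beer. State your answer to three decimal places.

With a constant price, Q₁ = 7021.56/7.03 = 998.799 and Q₂ = 3957.89/7.03 = 563.000 (equivalently, work directly with expenditure since P cancels).
Midpoint %ΔQ = (3957.89 − 7021.56)/5489.73 = -0.55807; midpoint %ΔI = (23550 − 32660)/28105 = -0.32414.
η = -0.55807 / -0.32414 = 1.722.

1.722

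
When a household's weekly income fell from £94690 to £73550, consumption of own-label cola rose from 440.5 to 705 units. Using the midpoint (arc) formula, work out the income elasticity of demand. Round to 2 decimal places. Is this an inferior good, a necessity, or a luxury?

ΔQ = 705 − 440.5 = 264.5; midpoint Q̄ = (440.5 + 705)/2 = 572.75.
ΔI = 73550 − 94690 = -21140; midpoint Ī = (94690 + 73550)/2 = 84120.
η = (ΔQ/Q̄) ÷ (ΔI/Ī) = (264.5/572.75) ÷ (-21140/84120) = -1.84.
η < 0 ⇒ inferior good.

-1.84 (inferior good)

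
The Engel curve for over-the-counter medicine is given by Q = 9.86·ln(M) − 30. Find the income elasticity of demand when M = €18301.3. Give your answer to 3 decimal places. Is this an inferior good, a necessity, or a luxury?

At M = 18301.3: Q = 66.773.
dQ/dM = 9.86/M = 0.00053876 at this income.
η = (dQ/dM)·(M/Q) = 0.00053876 × (18301.3/66.773) = 0.148.
Since 0 < η < 1, the good is a necessity.

0.148 (necessity)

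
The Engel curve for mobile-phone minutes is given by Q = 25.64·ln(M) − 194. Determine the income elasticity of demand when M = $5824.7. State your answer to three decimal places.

At M = 5824.7: Q = 28.295.
dQ/dM = 25.64/M = 0.00440194 at this income.
η = (dQ/dM)·(M/Q) = 0.00440194 × (5824.7/28.295) = 0.906.

0.906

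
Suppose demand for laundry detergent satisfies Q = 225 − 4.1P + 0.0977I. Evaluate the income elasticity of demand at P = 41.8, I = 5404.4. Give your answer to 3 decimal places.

At P = 41.8, I = 5404.4: Q = 581.630.
Holding P constant, ∂Q/∂I = 0.0977.
η_I = (∂Q/∂I)·(I/Q) = 0.0977 × (5404.4/581.630) = 0.908.

0.908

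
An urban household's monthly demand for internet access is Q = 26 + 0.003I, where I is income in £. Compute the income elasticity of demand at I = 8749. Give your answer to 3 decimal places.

0.502

At I = 8749: Q = 52.247.
dQ/dI = 0.003.
η = (dQ/dI)·(I/Q) = 0.003 × (8749/52.247) = 0.502.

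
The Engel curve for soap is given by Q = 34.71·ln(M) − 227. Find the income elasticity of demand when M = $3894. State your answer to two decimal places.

0.58

At M = 3894: Q = 59.954.
dQ/dM = 34.71/M = 0.00891371 at this income.
η = (dQ/dM)·(M/Q) = 0.00891371 × (3894/59.954) = 0.58.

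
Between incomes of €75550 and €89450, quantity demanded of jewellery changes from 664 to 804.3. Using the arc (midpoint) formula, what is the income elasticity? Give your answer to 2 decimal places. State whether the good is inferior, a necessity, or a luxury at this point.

1.13 (luxury)

ΔQ = 804.3 − 664 = 140.3; midpoint Q̄ = (664 + 804.3)/2 = 734.15.
ΔI = 89450 − 75550 = 13900; midpoint Ī = (75550 + 89450)/2 = 82500.
η = (ΔQ/Q̄) ÷ (ΔI/Ī) = (140.3/734.15) ÷ (13900/82500) = 1.13.
η > 1 ⇒ luxury.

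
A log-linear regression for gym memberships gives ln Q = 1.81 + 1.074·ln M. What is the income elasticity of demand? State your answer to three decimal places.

In a log-linear demand, the coefficient on ln M is the income elasticity.
So η = 1.074.

1.074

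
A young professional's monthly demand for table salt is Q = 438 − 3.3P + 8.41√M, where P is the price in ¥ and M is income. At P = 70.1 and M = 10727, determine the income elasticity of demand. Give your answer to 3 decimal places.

0.404

At P = 70.1, M = 10727: Q = 1077.704.
Holding P constant, ∂Q/∂M = 8.41/(2√M) = 0.0406001.
η_M = (∂Q/∂M)·(M/Q) = 0.0406001 × (10727/1077.704) = 0.404.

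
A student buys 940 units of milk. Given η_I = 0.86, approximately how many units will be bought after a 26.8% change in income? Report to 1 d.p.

1156.7

%ΔQ ≈ η × %ΔI = 0.86 × 26.8% = 23.048%.
New Q ≈ 940 × (1 + 0.23048) = 1156.7.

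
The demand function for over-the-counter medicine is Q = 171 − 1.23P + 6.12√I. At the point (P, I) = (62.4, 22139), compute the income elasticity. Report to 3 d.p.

0.453

At P = 62.4, I = 22139: Q = 1004.854.
Holding P constant, ∂Q/∂I = 6.12/(2√I) = 0.0205656.
η_I = (∂Q/∂I)·(I/Q) = 0.0205656 × (22139/1004.854) = 0.453.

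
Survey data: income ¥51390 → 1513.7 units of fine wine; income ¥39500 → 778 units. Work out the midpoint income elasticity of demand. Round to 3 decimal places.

2.454

ΔQ = 778 − 1513.7 = -735.7; midpoint Q̄ = (1513.7 + 778)/2 = 1145.85.
ΔI = 39500 − 51390 = -11890; midpoint Ī = (51390 + 39500)/2 = 45445.
η = (ΔQ/Q̄) ÷ (ΔI/Ī) = (-735.7/1145.85) ÷ (-11890/45445) = 2.454.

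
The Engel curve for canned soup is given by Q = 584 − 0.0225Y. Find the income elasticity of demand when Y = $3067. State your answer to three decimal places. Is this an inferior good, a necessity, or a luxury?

At Y = 3067: Q = 514.993.
dQ/dY = −0.0225.
η = (dQ/dY)·(Y/Q) = -0.0225 × (3067/514.993) = -0.134.
Since η < 0, the good is an inferior good.

-0.134 (inferior good)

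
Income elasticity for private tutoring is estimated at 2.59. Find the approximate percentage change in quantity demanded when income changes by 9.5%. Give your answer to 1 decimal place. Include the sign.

%ΔQ ≈ η × %ΔI = 2.59 × 9.5% = 24.6%.

24.6%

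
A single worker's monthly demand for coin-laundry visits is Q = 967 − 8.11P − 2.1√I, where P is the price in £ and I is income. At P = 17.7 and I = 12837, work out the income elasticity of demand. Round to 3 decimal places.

-0.203

At P = 17.7, I = 12837: Q = 585.522.
Holding P constant, ∂Q/∂I = -2.1/(2√I) = -0.00926739.
η_I = (∂Q/∂I)·(I/Q) = -0.00926739 × (12837/585.522) = -0.203.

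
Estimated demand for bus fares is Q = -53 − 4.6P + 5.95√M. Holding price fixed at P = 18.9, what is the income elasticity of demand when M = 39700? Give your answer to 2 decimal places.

At P = 18.9, M = 39700: Q = 1045.589.
Holding P constant, ∂Q/∂M = 5.95/(2√M) = 0.0149311.
η_M = (∂Q/∂M)·(M/Q) = 0.0149311 × (39700/1045.589) = 0.57.

0.57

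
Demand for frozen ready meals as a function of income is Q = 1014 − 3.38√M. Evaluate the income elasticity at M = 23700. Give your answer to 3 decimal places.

-0.527

At M = 23700: Q = 493.656.
dQ/dM = -3.38/(2√M) = -0.0109777 at this income.
η = (dQ/dM)·(M/Q) = -0.0109777 × (23700/493.656) = -0.527.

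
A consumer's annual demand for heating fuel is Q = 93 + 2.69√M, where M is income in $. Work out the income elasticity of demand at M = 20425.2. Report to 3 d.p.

At M = 20425.2: Q = 477.446.
dQ/dM = 2.69/(2√M) = 0.00941107 at this income.
η = (dQ/dM)·(M/Q) = 0.00941107 × (20425.2/477.446) = 0.403.

0.403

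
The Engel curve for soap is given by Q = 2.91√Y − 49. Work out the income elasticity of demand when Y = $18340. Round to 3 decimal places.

At Y = 18340: Q = 345.087.
dQ/dY = 2.91/(2√Y) = 0.0107439 at this income.
η = (dQ/dY)·(Y/Q) = 0.0107439 × (18340/345.087) = 0.571.

0.571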